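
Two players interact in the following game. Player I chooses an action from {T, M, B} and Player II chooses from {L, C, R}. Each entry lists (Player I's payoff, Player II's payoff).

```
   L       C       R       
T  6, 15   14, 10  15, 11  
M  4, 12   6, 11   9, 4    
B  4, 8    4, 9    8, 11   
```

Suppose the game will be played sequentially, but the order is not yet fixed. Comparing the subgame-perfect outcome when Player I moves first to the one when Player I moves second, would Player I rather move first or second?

first

If Player I leads: Player II's best replies are T→L, M→L, B→R; Player I's induced payoffs 6, 4, 8; outcome (B, R), payoffs (8, 11).
If Player II leads: Player I's best replies are L→T, C→T, R→T; Player II's induced payoffs 15, 10, 11; outcome (T, L), payoffs (6, 15).
Player I gets 8 moving first and 6 moving second, so Player I prefers to move first.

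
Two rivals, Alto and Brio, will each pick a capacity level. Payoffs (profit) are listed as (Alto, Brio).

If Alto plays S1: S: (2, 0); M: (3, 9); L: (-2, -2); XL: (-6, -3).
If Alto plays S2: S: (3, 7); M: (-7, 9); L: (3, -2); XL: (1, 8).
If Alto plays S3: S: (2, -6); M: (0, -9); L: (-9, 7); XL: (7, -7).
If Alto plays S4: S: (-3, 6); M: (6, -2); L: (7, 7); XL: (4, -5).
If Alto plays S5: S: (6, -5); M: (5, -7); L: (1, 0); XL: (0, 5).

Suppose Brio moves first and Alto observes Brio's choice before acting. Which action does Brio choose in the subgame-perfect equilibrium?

Work backward from Alto's decision.
- S: Alto compares 2, 3, 2, -3, 6 and picks S5; Brio would get -5.
- M: Alto compares 3, -7, 0, 6, 5 and picks S4; Brio would get -2.
- L: Alto compares -2, 3, -9, 7, 1 and picks S4; Brio would get 7.
- XL: Alto compares -6, 1, 7, 4, 0 and picks S3; Brio would get -7.
Maximizing over -5, -2, 7, -7, Brio chooses L. Subgame-perfect outcome: (S4, L) with payoffs (7, 7).

L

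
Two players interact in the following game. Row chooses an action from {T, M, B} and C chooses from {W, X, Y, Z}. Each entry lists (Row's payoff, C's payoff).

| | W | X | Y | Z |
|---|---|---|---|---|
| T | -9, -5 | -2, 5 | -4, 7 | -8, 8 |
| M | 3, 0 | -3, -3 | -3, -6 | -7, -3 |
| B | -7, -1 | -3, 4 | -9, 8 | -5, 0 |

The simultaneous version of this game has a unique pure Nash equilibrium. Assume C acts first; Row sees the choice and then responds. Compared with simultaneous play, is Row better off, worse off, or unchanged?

worse off

Solve by backward induction (C leads).
- W: BR = M, leader payoff 0.
- X: BR = T, leader payoff 5.
- Y: BR = M, leader payoff -6.
- Z: BR = B, leader payoff 0.
Among 0, 5, -6, 0, the best is 5 at X. Subgame-perfect outcome: (T, X) with payoffs (-2, 5).
Under simultaneous play:
Row's best replies: W→M; X→T; Y→M; Z→B.
C's best replies: T→Z; M→W; B→Y.
The unique mutual best reply is (M, W), giving (3, 0).
Row earns -2 sequentially versus 3 at the Nash outcome: worse off.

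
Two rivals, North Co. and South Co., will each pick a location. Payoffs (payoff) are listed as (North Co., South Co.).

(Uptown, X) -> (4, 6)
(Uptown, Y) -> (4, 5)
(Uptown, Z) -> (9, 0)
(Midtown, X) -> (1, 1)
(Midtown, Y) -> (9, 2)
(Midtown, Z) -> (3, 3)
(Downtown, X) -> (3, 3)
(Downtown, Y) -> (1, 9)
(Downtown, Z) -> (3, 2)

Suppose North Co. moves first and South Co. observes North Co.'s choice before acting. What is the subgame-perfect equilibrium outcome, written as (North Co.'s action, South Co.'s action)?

(Uptown, X)

Solve by backward induction (North Co. leads).
- Uptown → South Co. plays X (best of 6, 5, 0); North Co. gets 4.
- Midtown → South Co. plays Z (best of 1, 2, 3); North Co. gets 3.
- Downtown → South Co. plays Y (best of 3, 9, 2); North Co. gets 1.
Among 4, 3, 1, the best is 4 at Uptown. Subgame-perfect outcome: (Uptown, X) with payoffs (4, 6).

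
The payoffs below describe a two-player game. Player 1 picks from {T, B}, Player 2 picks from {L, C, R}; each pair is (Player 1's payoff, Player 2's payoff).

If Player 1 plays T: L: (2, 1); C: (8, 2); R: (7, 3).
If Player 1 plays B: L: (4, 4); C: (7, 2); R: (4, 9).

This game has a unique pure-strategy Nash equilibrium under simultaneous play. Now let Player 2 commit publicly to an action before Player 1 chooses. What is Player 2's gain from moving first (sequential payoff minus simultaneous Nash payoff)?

1

Work backward from Player 1's decision.
- L: BR = B, leader payoff 4.
- C: BR = T, leader payoff 2.
- R: BR = T, leader payoff 3.
Maximizing over 4, 2, 3, Player 2 chooses L. Subgame-perfect outcome: (B, L) with payoffs (4, 4).
Now find the simultaneous Nash equilibrium.
Player 1's best replies: L→B; C→T; R→T.
Player 2's best replies: T→R; B→R.
The unique mutual best reply is (T, R), giving (7, 3).
Player 2's commitment gain: 4 − 3 = 1.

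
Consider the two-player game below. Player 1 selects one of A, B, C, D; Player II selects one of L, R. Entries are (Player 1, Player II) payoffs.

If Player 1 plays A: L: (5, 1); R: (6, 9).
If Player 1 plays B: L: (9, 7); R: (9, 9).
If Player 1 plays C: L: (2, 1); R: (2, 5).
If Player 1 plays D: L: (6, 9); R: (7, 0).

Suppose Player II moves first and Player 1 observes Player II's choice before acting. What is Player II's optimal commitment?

R

Backward induction with Player II moving first.
- L: Player 1 compares 5, 9, 2, 6 and picks B; Player II would get 7.
- R: Player 1 compares 6, 9, 2, 7 and picks B; Player II would get 9.
Player II's induced payoffs are 7, 9, so Player II commits to R. Subgame-perfect outcome: (B, R) with payoffs (9, 9).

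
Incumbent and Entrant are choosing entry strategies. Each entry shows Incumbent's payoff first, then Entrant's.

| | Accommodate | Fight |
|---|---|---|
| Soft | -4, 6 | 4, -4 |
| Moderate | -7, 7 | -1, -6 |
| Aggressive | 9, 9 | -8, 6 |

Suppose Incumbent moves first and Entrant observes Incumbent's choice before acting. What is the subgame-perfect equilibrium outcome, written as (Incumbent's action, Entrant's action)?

Entrant best-responds to each possible Incumbent move:
- Soft: Entrant compares 6, -4 and picks Accommodate; Incumbent would get -4.
- Moderate: Entrant compares 7, -6 and picks Accommodate; Incumbent would get -7.
- Aggressive: Entrant compares 9, 6 and picks Accommodate; Incumbent would get 9.
Among -4, -7, 9, the best is 9 at Aggressive. Subgame-perfect outcome: (Aggressive, Accommodate) with payoffs (9, 9).

(Aggressive, Accommodate)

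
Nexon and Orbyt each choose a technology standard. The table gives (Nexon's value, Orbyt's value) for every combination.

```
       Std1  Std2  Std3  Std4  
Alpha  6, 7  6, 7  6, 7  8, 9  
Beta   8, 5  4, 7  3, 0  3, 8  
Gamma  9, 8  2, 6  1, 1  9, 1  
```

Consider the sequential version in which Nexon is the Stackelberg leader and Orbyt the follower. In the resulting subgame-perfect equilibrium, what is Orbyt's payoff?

Orbyt best-responds to each possible Nexon move:
- Alpha → Orbyt plays Std4 (best of 7, 7, 7, 9); Nexon gets 8.
- Beta → Orbyt plays Std4 (best of 5, 7, 0, 8); Nexon gets 3.
- Gamma → Orbyt plays Std1 (best of 8, 6, 1, 1); Nexon gets 9.
Maximizing over 8, 3, 9, Nexon chooses Gamma. Subgame-perfect outcome: (Gamma, Std1) with payoffs (9, 8).

8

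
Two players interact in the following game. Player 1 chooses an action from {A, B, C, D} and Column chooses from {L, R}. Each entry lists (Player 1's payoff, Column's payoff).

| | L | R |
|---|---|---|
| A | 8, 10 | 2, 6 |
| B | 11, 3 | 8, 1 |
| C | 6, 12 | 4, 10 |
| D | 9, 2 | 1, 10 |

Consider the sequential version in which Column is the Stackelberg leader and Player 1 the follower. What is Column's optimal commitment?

L

Work backward from Player 1's decision.
- L: BR = B, leader payoff 3.
- R: BR = B, leader payoff 1.
Column's induced payoffs are 3, 1, so Column commits to L. Subgame-perfect outcome: (B, L) with payoffs (11, 3).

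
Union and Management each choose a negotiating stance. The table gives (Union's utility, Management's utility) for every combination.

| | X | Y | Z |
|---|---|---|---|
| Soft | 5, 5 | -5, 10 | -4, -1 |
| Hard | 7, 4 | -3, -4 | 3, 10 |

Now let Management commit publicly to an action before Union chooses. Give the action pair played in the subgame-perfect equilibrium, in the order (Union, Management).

(Hard, Z)

Solve by backward induction (Management leads).
- X → Union plays Hard (best of 5, 7); Management gets 4.
- Y → Union plays Hard (best of -5, -3); Management gets -4.
- Z → Union plays Hard (best of -4, 3); Management gets 10.
Maximizing over 4, -4, 10, Management chooses Z. Subgame-perfect outcome: (Hard, Z) with payoffs (3, 10).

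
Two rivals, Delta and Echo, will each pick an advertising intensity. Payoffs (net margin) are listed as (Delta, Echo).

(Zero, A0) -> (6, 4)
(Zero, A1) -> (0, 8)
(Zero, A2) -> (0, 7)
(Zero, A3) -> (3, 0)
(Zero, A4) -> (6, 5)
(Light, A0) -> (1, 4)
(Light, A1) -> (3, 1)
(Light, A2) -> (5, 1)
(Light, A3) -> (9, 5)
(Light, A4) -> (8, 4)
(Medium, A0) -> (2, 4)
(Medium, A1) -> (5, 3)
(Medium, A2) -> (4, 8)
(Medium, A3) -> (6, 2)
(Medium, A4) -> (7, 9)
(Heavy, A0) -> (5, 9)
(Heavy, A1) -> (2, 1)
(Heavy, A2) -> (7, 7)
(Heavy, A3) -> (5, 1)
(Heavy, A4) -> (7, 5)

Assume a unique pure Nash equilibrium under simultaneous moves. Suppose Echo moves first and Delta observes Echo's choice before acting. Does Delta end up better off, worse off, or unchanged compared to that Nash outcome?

Work backward from Delta's decision.
- A0: Delta compares 6, 1, 2, 5 and picks Zero; Echo would get 4.
- A1: Delta compares 0, 3, 5, 2 and picks Medium; Echo would get 3.
- A2: Delta compares 0, 5, 4, 7 and picks Heavy; Echo would get 7.
- A3: Delta compares 3, 9, 6, 5 and picks Light; Echo would get 5.
- A4: Delta compares 6, 8, 7, 7 and picks Light; Echo would get 4.
Echo's induced payoffs are 4, 3, 7, 5, 4, so Echo commits to A2. Subgame-perfect outcome: (Heavy, A2) with payoffs (7, 7).
For the simultaneous game, intersect best replies.
Delta's best replies: A0→Zero; A1→Medium; A2→Heavy; A3→Light; A4→Light.
Echo's best replies: Zero→A1; Light→A3; Medium→A4; Heavy→A0.
The unique mutual best reply is (Light, A3), giving (9, 5).
Delta earns 7 sequentially versus 9 at the Nash outcome: worse off.

worse off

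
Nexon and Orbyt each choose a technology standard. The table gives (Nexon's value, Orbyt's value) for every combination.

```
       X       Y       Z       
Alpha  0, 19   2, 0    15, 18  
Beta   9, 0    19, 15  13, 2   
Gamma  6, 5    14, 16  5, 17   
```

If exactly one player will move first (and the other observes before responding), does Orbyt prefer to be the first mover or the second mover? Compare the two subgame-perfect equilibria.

If Nexon leads: Orbyt's best replies are Alpha→X, Beta→Y, Gamma→Z; Nexon's induced payoffs 0, 19, 5; outcome (Beta, Y), payoffs (19, 15).
If Orbyt leads: Nexon's best replies are X→Beta, Y→Beta, Z→Alpha; Orbyt's induced payoffs 0, 15, 18; outcome (Alpha, Z), payoffs (15, 18).
Orbyt gets 18 moving first and 15 moving second, so Orbyt prefers to move first.

first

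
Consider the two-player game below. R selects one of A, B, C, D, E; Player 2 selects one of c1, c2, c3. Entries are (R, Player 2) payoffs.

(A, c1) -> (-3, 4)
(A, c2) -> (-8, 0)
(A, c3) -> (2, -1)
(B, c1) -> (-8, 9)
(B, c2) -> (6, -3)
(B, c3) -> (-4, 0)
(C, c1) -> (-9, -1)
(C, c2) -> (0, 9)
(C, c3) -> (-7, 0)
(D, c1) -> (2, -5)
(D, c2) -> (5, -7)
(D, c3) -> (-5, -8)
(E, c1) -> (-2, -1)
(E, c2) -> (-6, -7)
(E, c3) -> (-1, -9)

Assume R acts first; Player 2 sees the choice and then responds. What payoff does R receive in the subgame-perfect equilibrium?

2

Backward induction with R moving first.
- A: Player 2 compares 4, 0, -1 and picks c1; R would get -3.
- B: Player 2 compares 9, -3, 0 and picks c1; R would get -8.
- C: Player 2 compares -1, 9, 0 and picks c2; R would get 0.
- D: Player 2 compares -5, -7, -8 and picks c1; R would get 2.
- E: Player 2 compares -1, -7, -9 and picks c1; R would get -2.
R's induced payoffs are -3, -8, 0, 2, -2, so R commits to D. Subgame-perfect outcome: (D, c1) with payoffs (2, -5).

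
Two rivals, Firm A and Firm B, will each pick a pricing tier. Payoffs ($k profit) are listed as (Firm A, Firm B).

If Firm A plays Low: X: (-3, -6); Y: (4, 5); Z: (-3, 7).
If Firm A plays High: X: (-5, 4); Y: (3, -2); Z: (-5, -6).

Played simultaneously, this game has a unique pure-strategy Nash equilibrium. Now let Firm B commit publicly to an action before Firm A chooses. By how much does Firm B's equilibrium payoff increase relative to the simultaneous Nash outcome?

Work backward from Firm A's decision.
- X: BR = Low, leader payoff -6.
- Y: BR = Low, leader payoff 5.
- Z: BR = Low, leader payoff 7.
Firm B's induced payoffs are -6, 5, 7, so Firm B commits to Z. Subgame-perfect outcome: (Low, Z) with payoffs (-3, 7).
Under simultaneous play:
Firm A's best replies: X→Low; Y→Low; Z→Low.
Firm B's best replies: Low→Z; High→X.
The unique mutual best reply is (Low, Z), giving (-3, 7).
Firm B's commitment gain: 7 − 7 = 0.

0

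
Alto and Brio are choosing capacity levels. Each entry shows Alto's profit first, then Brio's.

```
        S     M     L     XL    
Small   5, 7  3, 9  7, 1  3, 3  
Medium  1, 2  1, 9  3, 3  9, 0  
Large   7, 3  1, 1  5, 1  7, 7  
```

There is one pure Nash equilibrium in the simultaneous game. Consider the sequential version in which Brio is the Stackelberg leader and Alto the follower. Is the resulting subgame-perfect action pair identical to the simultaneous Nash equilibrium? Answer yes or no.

Solve by backward induction (Brio leads).
- S → Alto plays Large (best of 5, 1, 7); Brio gets 3.
- M → Alto plays Small (best of 3, 1, 1); Brio gets 9.
- L → Alto plays Small (best of 7, 3, 5); Brio gets 1.
- XL → Alto plays Medium (best of 3, 9, 7); Brio gets 0.
Among 3, 9, 1, 0, the best is 9 at M. Subgame-perfect outcome: (Small, M) with payoffs (3, 9).
Now find the simultaneous Nash equilibrium.
Alto's best replies: S→Large; M→Small; L→Small; XL→Medium.
Brio's best replies: Small→M; Medium→M; Large→XL.
Only (Small, M) has each player best-responding; Nash payoffs (3, 9).
Sequential outcome (Small, M) coincides with the Nash profile (Small, M).

yes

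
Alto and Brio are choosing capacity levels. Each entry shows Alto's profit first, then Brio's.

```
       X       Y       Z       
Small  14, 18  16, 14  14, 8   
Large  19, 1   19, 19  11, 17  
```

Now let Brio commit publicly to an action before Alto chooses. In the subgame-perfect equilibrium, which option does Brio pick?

Y

Alto best-responds to each possible Brio move:
- X: Alto compares 14, 19 and picks Large; Brio would get 1.
- Y: Alto compares 16, 19 and picks Large; Brio would get 19.
- Z: Alto compares 14, 11 and picks Small; Brio would get 8.
Among 1, 19, 8, the best is 19 at Y. Subgame-perfect outcome: (Large, Y) with payoffs (19, 19).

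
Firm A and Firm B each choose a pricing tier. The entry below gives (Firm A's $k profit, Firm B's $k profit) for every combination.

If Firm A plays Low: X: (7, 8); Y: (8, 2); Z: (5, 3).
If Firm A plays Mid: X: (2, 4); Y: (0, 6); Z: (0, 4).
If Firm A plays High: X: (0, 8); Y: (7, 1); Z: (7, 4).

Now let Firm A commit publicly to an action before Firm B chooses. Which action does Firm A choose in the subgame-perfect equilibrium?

Low

Work backward from Firm B's decision.
- Low: BR = X, leader payoff 7.
- Mid: BR = Y, leader payoff 0.
- High: BR = X, leader payoff 0.
Among 7, 0, 0, the best is 7 at Low. Subgame-perfect outcome: (Low, X) with payoffs (7, 8).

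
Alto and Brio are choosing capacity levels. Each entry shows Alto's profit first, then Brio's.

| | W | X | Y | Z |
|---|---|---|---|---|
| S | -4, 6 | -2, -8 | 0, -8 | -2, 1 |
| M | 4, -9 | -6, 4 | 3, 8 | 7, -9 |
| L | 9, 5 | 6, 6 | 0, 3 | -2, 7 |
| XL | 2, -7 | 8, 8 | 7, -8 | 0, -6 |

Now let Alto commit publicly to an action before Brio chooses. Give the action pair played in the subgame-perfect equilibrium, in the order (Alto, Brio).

(XL, X)

Work backward from Brio's decision.
- S → Brio plays W (best of 6, -8, -8, 1); Alto gets -4.
- M → Brio plays Y (best of -9, 4, 8, -9); Alto gets 3.
- L → Brio plays Z (best of 5, 6, 3, 7); Alto gets -2.
- XL → Brio plays X (best of -7, 8, -8, -6); Alto gets 8.
Alto's induced payoffs are -4, 3, -2, 8, so Alto commits to XL. Subgame-perfect outcome: (XL, X) with payoffs (8, 8).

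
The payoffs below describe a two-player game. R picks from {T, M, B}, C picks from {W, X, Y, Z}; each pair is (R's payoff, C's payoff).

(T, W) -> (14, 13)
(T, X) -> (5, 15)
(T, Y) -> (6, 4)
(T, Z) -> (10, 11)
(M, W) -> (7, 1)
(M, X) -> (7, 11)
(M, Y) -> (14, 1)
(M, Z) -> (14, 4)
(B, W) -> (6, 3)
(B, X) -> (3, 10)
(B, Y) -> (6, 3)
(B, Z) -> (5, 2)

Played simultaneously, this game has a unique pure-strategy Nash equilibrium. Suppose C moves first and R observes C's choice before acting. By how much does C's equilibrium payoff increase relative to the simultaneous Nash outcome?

2

Work backward from R's decision.
- W: BR = T, leader payoff 13.
- X: BR = M, leader payoff 11.
- Y: BR = M, leader payoff 1.
- Z: BR = M, leader payoff 4.
Among 13, 11, 1, 4, the best is 13 at W. Subgame-perfect outcome: (T, W) with payoffs (14, 13).
Now find the simultaneous Nash equilibrium.
R's best replies: W→T; X→M; Y→M; Z→M.
C's best replies: T→X; M→X; B→X.
The unique mutual best reply is (M, X), giving (7, 11).
C's commitment gain: 13 − 11 = 2.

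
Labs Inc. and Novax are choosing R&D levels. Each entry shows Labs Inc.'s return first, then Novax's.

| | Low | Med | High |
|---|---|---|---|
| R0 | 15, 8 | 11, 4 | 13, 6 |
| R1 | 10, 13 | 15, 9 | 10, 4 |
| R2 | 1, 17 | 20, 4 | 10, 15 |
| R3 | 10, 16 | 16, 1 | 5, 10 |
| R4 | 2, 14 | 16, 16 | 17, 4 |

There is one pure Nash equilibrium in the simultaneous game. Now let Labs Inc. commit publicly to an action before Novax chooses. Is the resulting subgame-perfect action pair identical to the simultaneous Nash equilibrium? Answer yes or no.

Work backward from Novax's decision.
- R0 → Novax plays Low (best of 8, 4, 6); Labs Inc. gets 15.
- R1 → Novax plays Low (best of 13, 9, 4); Labs Inc. gets 10.
- R2 → Novax plays Low (best of 17, 4, 15); Labs Inc. gets 1.
- R3 → Novax plays Low (best of 16, 1, 10); Labs Inc. gets 10.
- R4 → Novax plays Med (best of 14, 16, 4); Labs Inc. gets 16.
Maximizing over 15, 10, 1, 10, 16, Labs Inc. chooses R4. Subgame-perfect outcome: (R4, Med) with payoffs (16, 16).
Under simultaneous play:
Labs Inc.'s best replies: Low→R0; Med→R2; High→R4.
Novax's best replies: R0→Low; R1→Low; R2→Low; R3→Low; R4→Med.
Only (R0, Low) has each player best-responding; Nash payoffs (15, 8).
Sequential outcome (R4, Med) differs from the Nash profile (R0, Low).

no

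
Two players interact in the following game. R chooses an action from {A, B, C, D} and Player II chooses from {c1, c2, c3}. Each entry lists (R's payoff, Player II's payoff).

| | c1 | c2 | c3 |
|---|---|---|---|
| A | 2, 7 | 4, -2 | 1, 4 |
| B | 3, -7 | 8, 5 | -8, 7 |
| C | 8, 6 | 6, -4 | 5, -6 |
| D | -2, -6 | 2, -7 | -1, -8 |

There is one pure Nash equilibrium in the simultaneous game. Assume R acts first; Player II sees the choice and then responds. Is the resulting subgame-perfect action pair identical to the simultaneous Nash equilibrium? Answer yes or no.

Work backward from Player II's decision.
- A: BR = c1, leader payoff 2.
- B: BR = c3, leader payoff -8.
- C: BR = c1, leader payoff 8.
- D: BR = c1, leader payoff -2.
R's induced payoffs are 2, -8, 8, -2, so R commits to C. Subgame-perfect outcome: (C, c1) with payoffs (8, 6).
Under simultaneous play:
R's best replies: c1→C; c2→B; c3→C.
Player II's best replies: A→c1; B→c3; C→c1; D→c1.
Only (C, c1) has each player best-responding; Nash payoffs (8, 6).
Sequential outcome (C, c1) coincides with the Nash profile (C, c1).

yes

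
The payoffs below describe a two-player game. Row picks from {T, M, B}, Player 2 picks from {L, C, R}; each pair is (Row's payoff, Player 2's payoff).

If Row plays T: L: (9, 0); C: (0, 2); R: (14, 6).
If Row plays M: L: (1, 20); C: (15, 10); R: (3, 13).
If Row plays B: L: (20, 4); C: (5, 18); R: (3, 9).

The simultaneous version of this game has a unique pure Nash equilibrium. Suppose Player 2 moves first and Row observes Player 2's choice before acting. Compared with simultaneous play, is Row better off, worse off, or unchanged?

Work backward from Row's decision.
- L: Row compares 9, 1, 20 and picks B; Player 2 would get 4.
- C: Row compares 0, 15, 5 and picks M; Player 2 would get 10.
- R: Row compares 14, 3, 3 and picks T; Player 2 would get 6.
Maximizing over 4, 10, 6, Player 2 chooses C. Subgame-perfect outcome: (M, C) with payoffs (15, 10).
For the simultaneous game, intersect best replies.
Row's best replies: L→B; C→M; R→T.
Player 2's best replies: T→R; M→L; B→C.
The unique mutual best reply is (T, R), giving (14, 6).
Row earns 15 sequentially versus 14 at the Nash outcome: better off.

better off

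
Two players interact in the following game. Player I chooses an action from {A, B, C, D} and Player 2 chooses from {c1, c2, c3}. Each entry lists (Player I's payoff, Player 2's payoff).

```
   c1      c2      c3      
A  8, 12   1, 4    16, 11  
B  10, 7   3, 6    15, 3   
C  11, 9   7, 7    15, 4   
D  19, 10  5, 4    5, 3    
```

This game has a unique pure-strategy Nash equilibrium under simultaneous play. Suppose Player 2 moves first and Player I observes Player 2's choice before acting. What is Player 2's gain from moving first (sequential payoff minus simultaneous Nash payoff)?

1

Work backward from Player I's decision.
- c1 → Player I plays D (best of 8, 10, 11, 19); Player 2 gets 10.
- c2 → Player I plays C (best of 1, 3, 7, 5); Player 2 gets 7.
- c3 → Player I plays A (best of 16, 15, 15, 5); Player 2 gets 11.
Among 10, 7, 11, the best is 11 at c3. Subgame-perfect outcome: (A, c3) with payoffs (16, 11).
Now find the simultaneous Nash equilibrium.
Player I's best replies: c1→D; c2→C; c3→A.
Player 2's best replies: A→c1; B→c1; C→c1; D→c1.
Only (D, c1) has each player best-responding; Nash payoffs (19, 10).
Player 2's commitment gain: 11 − 10 = 1.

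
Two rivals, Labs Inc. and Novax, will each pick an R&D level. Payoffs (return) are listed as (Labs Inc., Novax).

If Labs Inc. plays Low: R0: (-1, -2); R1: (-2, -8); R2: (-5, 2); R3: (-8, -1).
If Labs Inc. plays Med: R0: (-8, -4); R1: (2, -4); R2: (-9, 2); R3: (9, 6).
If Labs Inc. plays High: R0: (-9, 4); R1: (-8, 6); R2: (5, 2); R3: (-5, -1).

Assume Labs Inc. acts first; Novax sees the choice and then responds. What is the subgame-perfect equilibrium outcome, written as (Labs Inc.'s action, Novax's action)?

(Med, R3)

Novax best-responds to each possible Labs Inc. move:
- Low: BR = R2, leader payoff -5.
- Med: BR = R3, leader payoff 9.
- High: BR = R1, leader payoff -8.
Maximizing over -5, 9, -8, Labs Inc. chooses Med. Subgame-perfect outcome: (Med, R3) with payoffs (9, 6).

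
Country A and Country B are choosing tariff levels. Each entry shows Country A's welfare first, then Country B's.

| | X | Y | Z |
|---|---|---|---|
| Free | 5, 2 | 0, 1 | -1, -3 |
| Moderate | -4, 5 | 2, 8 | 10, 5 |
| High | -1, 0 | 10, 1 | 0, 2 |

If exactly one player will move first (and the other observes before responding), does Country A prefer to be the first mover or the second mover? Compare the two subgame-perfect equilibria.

If Country A leads: Country B's best replies are Free→X, Moderate→Y, High→Z; Country A's induced payoffs 5, 2, 0; outcome (Free, X), payoffs (5, 2).
If Country B leads: Country A's best replies are X→Free, Y→High, Z→Moderate; Country B's induced payoffs 2, 1, 5; outcome (Moderate, Z), payoffs (10, 5).
Country A gets 5 moving first and 10 moving second, so Country A prefers to move second.

second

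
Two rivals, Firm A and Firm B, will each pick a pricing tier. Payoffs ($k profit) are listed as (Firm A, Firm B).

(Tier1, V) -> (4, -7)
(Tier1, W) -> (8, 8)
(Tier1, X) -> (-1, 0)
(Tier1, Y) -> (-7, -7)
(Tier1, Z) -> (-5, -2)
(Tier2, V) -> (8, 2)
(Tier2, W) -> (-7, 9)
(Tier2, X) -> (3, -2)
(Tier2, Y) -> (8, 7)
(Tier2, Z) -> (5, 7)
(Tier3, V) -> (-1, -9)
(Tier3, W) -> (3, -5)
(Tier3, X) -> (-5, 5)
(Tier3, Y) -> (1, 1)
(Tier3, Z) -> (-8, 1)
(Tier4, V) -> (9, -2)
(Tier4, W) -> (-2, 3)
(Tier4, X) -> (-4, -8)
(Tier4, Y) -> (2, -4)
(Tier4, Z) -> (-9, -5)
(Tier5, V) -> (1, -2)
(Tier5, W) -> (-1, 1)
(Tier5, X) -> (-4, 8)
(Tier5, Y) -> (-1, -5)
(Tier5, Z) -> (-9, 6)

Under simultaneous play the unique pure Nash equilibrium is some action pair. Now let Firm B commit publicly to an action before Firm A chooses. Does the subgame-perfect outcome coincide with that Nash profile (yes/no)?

Solve by backward induction (Firm B leads).
- V: Firm A compares 4, 8, -1, 9, 1 and picks Tier4; Firm B would get -2.
- W: Firm A compares 8, -7, 3, -2, -1 and picks Tier1; Firm B would get 8.
- X: Firm A compares -1, 3, -5, -4, -4 and picks Tier2; Firm B would get -2.
- Y: Firm A compares -7, 8, 1, 2, -1 and picks Tier2; Firm B would get 7.
- Z: Firm A compares -5, 5, -8, -9, -9 and picks Tier2; Firm B would get 7.
Among -2, 8, -2, 7, 7, the best is 8 at W. Subgame-perfect outcome: (Tier1, W) with payoffs (8, 8).
For the simultaneous game, intersect best replies.
Firm A's best replies: V→Tier4; W→Tier1; X→Tier2; Y→Tier2; Z→Tier2.
Firm B's best replies: Tier1→W; Tier2→W; Tier3→X; Tier4→W; Tier5→X.
Only (Tier1, W) has each player best-responding; Nash payoffs (8, 8).
Sequential outcome (Tier1, W) coincides with the Nash profile (Tier1, W).

yes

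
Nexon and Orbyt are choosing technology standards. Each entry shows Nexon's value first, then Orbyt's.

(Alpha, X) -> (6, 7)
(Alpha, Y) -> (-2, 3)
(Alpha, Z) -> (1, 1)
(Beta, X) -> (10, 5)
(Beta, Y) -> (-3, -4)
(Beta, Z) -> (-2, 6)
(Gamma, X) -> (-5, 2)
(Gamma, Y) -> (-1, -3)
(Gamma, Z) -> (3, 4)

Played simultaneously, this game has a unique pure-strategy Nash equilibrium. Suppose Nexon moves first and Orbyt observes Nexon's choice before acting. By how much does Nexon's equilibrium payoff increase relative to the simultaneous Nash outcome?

3

Orbyt best-responds to each possible Nexon move:
- Alpha → Orbyt plays X (best of 7, 3, 1); Nexon gets 6.
- Beta → Orbyt plays Z (best of 5, -4, 6); Nexon gets -2.
- Gamma → Orbyt plays Z (best of 2, -3, 4); Nexon gets 3.
Nexon's induced payoffs are 6, -2, 3, so Nexon commits to Alpha. Subgame-perfect outcome: (Alpha, X) with payoffs (6, 7).
Now find the simultaneous Nash equilibrium.
Nexon's best replies: X→Beta; Y→Gamma; Z→Gamma.
Orbyt's best replies: Alpha→X; Beta→Z; Gamma→Z.
The unique mutual best reply is (Gamma, Z), giving (3, 4).
Nexon's commitment gain: 6 − 3 = 3.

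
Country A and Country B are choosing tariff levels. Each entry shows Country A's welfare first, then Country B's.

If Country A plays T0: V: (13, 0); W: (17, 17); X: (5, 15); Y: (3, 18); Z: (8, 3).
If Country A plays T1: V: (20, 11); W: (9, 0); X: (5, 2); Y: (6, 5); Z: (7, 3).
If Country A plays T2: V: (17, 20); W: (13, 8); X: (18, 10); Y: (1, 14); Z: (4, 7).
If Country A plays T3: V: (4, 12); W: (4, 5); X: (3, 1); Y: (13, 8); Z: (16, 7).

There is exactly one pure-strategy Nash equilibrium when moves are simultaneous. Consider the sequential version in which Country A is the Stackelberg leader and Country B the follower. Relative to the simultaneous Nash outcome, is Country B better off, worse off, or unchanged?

Solve by backward induction (Country A leads).
- T0: BR = Y, leader payoff 3.
- T1: BR = V, leader payoff 20.
- T2: BR = V, leader payoff 17.
- T3: BR = V, leader payoff 4.
Country A's induced payoffs are 3, 20, 17, 4, so Country A commits to T1. Subgame-perfect outcome: (T1, V) with payoffs (20, 11).
Now find the simultaneous Nash equilibrium.
Country A's best replies: V→T1; W→T0; X→T2; Y→T3; Z→T3.
Country B's best replies: T0→Y; T1→V; T2→V; T3→V.
The unique mutual best reply is (T1, V), giving (20, 11).
Country B earns 11 sequentially versus 11 at the Nash outcome: unchanged.

unchanged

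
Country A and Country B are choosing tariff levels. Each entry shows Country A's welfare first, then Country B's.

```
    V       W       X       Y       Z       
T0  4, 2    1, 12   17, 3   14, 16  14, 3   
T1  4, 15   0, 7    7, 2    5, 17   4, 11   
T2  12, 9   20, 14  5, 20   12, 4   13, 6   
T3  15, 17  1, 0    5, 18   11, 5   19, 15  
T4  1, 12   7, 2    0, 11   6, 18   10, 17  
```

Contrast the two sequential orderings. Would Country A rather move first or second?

second

If Country A leads: Country B's best replies are T0→Y, T1→Y, T2→X, T3→X, T4→Y; Country A's induced payoffs 14, 5, 5, 5, 6; outcome (T0, Y), payoffs (14, 16).
If Country B leads: Country A's best replies are V→T3, W→T2, X→T0, Y→T0, Z→T3; Country B's induced payoffs 17, 14, 3, 16, 15; outcome (T3, V), payoffs (15, 17).
Country A gets 14 moving first and 15 moving second, so Country A prefers to move second.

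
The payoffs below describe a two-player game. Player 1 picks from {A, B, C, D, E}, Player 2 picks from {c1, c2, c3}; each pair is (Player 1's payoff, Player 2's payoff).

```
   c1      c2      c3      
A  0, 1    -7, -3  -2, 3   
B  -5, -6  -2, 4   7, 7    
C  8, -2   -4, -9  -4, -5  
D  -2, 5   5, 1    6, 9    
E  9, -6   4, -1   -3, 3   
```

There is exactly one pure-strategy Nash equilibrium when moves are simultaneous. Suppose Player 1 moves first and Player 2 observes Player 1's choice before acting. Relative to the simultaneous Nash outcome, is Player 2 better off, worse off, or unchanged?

Solve by backward induction (Player 1 leads).
- A → Player 2 plays c3 (best of 1, -3, 3); Player 1 gets -2.
- B → Player 2 plays c3 (best of -6, 4, 7); Player 1 gets 7.
- C → Player 2 plays c1 (best of -2, -9, -5); Player 1 gets 8.
- D → Player 2 plays c3 (best of 5, 1, 9); Player 1 gets 6.
- E → Player 2 plays c3 (best of -6, -1, 3); Player 1 gets -3.
Among -2, 7, 8, 6, -3, the best is 8 at C. Subgame-perfect outcome: (C, c1) with payoffs (8, -2).
Under simultaneous play:
Player 1's best replies: c1→E; c2→D; c3→B.
Player 2's best replies: A→c3; B→c3; C→c1; D→c3; E→c3.
Only (B, c3) has each player best-responding; Nash payoffs (7, 7).
Player 2 earns -2 sequentially versus 7 at the Nash outcome: worse off.

worse off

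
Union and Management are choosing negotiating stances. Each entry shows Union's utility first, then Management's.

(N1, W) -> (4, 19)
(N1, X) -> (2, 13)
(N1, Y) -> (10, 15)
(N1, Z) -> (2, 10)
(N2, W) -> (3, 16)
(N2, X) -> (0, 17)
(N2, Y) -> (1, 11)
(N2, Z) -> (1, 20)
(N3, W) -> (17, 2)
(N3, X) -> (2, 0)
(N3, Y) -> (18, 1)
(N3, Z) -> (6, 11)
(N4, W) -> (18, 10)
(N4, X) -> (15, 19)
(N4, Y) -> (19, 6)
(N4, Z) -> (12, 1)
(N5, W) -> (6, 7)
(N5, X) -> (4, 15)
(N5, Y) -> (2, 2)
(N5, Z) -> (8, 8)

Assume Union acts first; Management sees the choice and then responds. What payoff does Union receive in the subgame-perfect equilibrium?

Management best-responds to each possible Union move:
- N1 → Management plays W (best of 19, 13, 15, 10); Union gets 4.
- N2 → Management plays Z (best of 16, 17, 11, 20); Union gets 1.
- N3 → Management plays Z (best of 2, 0, 1, 11); Union gets 6.
- N4 → Management plays X (best of 10, 19, 6, 1); Union gets 15.
- N5 → Management plays X (best of 7, 15, 2, 8); Union gets 4.
Among 4, 1, 6, 15, 4, the best is 15 at N4. Subgame-perfect outcome: (N4, X) with payoffs (15, 19).

15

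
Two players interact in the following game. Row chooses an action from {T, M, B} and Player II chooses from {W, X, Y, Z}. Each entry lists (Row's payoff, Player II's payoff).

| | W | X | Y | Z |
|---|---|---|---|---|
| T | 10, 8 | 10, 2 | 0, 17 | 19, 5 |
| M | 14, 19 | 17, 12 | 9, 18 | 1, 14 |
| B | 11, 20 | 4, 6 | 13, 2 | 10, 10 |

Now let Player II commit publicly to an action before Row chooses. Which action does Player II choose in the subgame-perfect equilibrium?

Row best-responds to each possible Player II move:
- W → Row plays M (best of 10, 14, 11); Player II gets 19.
- X → Row plays M (best of 10, 17, 4); Player II gets 12.
- Y → Row plays B (best of 0, 9, 13); Player II gets 2.
- Z → Row plays T (best of 19, 1, 10); Player II gets 5.
Player II's induced payoffs are 19, 12, 2, 5, so Player II commits to W. Subgame-perfect outcome: (M, W) with payoffs (14, 19).

W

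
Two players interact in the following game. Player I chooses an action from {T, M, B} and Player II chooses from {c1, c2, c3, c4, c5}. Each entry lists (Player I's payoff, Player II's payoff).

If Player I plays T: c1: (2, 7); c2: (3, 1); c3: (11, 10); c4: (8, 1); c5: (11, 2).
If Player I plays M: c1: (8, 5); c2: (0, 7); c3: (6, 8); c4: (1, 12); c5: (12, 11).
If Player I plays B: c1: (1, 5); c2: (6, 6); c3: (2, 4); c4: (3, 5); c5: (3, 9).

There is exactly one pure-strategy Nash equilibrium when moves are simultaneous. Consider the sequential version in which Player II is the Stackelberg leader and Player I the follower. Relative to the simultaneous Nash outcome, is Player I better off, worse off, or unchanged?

better off

Work backward from Player I's decision.
- c1: Player I compares 2, 8, 1 and picks M; Player II would get 5.
- c2: Player I compares 3, 0, 6 and picks B; Player II would get 6.
- c3: Player I compares 11, 6, 2 and picks T; Player II would get 10.
- c4: Player I compares 8, 1, 3 and picks T; Player II would get 1.
- c5: Player I compares 11, 12, 3 and picks M; Player II would get 11.
Player II's induced payoffs are 5, 6, 10, 1, 11, so Player II commits to c5. Subgame-perfect outcome: (M, c5) with payoffs (12, 11).
For the simultaneous game, intersect best replies.
Player I's best replies: c1→M; c2→B; c3→T; c4→T; c5→M.
Player II's best replies: T→c3; M→c4; B→c5.
The unique mutual best reply is (T, c3), giving (11, 10).
Player I earns 12 sequentially versus 11 at the Nash outcome: better off.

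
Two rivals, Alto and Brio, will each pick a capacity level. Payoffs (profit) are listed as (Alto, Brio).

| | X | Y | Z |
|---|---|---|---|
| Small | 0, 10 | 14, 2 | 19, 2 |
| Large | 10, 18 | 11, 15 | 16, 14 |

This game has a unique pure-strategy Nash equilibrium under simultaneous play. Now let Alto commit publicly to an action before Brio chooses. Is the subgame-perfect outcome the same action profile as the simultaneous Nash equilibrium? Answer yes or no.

Backward induction with Alto moving first.
- Small: Brio compares 10, 2, 2 and picks X; Alto would get 0.
- Large: Brio compares 18, 15, 14 and picks X; Alto would get 10.
Maximizing over 0, 10, Alto chooses Large. Subgame-perfect outcome: (Large, X) with payoffs (10, 18).
For the simultaneous game, intersect best replies.
Alto's best replies: X→Large; Y→Small; Z→Small.
Brio's best replies: Small→X; Large→X.
The unique mutual best reply is (Large, X), giving (10, 18).
Sequential outcome (Large, X) coincides with the Nash profile (Large, X).

yes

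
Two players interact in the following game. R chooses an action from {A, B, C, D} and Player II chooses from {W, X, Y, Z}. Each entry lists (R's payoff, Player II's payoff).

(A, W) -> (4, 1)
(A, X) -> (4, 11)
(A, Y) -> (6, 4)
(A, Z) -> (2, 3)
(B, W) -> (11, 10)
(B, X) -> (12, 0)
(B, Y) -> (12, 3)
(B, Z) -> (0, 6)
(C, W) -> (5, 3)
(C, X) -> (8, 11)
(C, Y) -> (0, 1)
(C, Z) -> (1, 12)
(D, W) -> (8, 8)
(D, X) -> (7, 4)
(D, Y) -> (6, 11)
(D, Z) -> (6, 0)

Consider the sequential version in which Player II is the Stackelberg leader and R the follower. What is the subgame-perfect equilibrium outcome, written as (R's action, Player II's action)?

(B, W)

R best-responds to each possible Player II move:
- W → R plays B (best of 4, 11, 5, 8); Player II gets 10.
- X → R plays B (best of 4, 12, 8, 7); Player II gets 0.
- Y → R plays B (best of 6, 12, 0, 6); Player II gets 3.
- Z → R plays D (best of 2, 0, 1, 6); Player II gets 0.
Among 10, 0, 3, 0, the best is 10 at W. Subgame-perfect outcome: (B, W) with payoffs (11, 10).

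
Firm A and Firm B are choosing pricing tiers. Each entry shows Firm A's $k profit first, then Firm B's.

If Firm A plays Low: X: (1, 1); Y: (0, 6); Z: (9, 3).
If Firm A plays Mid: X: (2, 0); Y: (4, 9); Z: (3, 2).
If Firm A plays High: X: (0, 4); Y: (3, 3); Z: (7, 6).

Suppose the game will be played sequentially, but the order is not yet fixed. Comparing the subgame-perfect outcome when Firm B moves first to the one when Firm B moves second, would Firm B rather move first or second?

first

If Firm A leads: Firm B's best replies are Low→Y, Mid→Y, High→Z; Firm A's induced payoffs 0, 4, 7; outcome (High, Z), payoffs (7, 6).
If Firm B leads: Firm A's best replies are X→Mid, Y→Mid, Z→Low; Firm B's induced payoffs 0, 9, 3; outcome (Mid, Y), payoffs (4, 9).
Firm B gets 9 moving first and 6 moving second, so Firm B prefers to move first.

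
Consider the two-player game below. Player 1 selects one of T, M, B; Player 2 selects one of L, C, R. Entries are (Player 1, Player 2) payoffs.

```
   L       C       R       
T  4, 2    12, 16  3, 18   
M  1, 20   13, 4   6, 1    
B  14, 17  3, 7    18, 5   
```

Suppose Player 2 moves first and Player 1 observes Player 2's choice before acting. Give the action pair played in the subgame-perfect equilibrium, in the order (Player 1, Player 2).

Player 1 best-responds to each possible Player 2 move:
- L: BR = B, leader payoff 17.
- C: BR = M, leader payoff 4.
- R: BR = B, leader payoff 5.
Player 2's induced payoffs are 17, 4, 5, so Player 2 commits to L. Subgame-perfect outcome: (B, L) with payoffs (14, 17).

(B, L)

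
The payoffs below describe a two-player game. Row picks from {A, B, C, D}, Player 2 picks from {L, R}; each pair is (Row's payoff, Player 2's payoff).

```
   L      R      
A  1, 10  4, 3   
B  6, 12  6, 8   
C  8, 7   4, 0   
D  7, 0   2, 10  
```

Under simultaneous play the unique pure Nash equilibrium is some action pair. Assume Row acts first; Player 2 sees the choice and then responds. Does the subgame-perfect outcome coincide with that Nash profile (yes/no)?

Backward induction with Row moving first.
- A: BR = L, leader payoff 1.
- B: BR = L, leader payoff 6.
- C: BR = L, leader payoff 8.
- D: BR = R, leader payoff 2.
Maximizing over 1, 6, 8, 2, Row chooses C. Subgame-perfect outcome: (C, L) with payoffs (8, 7).
Under simultaneous play:
Row's best replies: L→C; R→B.
Player 2's best replies: A→L; B→L; C→L; D→R.
The unique mutual best reply is (C, L), giving (8, 7).
Sequential outcome (C, L) coincides with the Nash profile (C, L).

yes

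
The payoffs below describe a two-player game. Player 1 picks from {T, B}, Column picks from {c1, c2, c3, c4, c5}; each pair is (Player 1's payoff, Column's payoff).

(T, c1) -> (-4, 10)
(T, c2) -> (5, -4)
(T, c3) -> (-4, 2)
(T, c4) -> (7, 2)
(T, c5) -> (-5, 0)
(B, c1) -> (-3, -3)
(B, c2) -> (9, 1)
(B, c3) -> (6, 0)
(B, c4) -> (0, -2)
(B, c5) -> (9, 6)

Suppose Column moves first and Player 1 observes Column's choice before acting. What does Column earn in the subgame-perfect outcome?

Work backward from Player 1's decision.
- c1: BR = B, leader payoff -3.
- c2: BR = B, leader payoff 1.
- c3: BR = B, leader payoff 0.
- c4: BR = T, leader payoff 2.
- c5: BR = B, leader payoff 6.
Maximizing over -3, 1, 0, 2, 6, Column chooses c5. Subgame-perfect outcome: (B, c5) with payoffs (9, 6).

6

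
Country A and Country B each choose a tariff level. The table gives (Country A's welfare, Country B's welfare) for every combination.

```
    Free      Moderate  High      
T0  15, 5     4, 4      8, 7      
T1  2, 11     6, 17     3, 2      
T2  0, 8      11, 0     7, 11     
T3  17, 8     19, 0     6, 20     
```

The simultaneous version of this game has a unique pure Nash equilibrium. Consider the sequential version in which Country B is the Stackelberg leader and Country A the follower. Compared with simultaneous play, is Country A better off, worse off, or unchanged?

better off

Backward induction with Country B moving first.
- Free: Country A compares 15, 2, 0, 17 and picks T3; Country B would get 8.
- Moderate: Country A compares 4, 6, 11, 19 and picks T3; Country B would get 0.
- High: Country A compares 8, 3, 7, 6 and picks T0; Country B would get 7.
Maximizing over 8, 0, 7, Country B chooses Free. Subgame-perfect outcome: (T3, Free) with payoffs (17, 8).
For the simultaneous game, intersect best replies.
Country A's best replies: Free→T3; Moderate→T3; High→T0.
Country B's best replies: T0→High; T1→Moderate; T2→High; T3→High.
The unique mutual best reply is (T0, High), giving (8, 7).
Country A earns 17 sequentially versus 8 at the Nash outcome: better off.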